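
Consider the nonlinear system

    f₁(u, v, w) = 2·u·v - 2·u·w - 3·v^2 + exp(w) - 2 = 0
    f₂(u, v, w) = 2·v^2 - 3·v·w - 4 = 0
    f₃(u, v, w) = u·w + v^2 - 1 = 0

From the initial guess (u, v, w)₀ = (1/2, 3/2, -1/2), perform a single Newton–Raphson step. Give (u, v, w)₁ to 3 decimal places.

At (1/2, 3/2, -1/2): F = (-6.14347, 2.750, 1.000).
Jacobian J = [[2·v - 2·w, 2·u - 6·v, -2·u + exp(w)], [0, 4·v - 3·w, -3·v], [w, 2·v, u]].
At the point, J = [[4.000, -8.000, -0.39347], [0.000, 7.500, -4.500], [-0.500, 3.000, 0.500]] (det J = 49.52449).
Solving J·Δ = −F gives Δ = (1.197, -0.184, 0.304).
Then the next iterate is (u, v, w)₁ = (1.697, 1.316, -0.196).

(1.697, 1.316, -0.196)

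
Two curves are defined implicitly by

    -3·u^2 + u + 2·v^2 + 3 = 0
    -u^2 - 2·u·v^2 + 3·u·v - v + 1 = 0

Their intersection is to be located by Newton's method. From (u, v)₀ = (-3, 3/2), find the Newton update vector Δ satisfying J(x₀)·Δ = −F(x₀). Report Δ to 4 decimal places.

At (-3, 3/2): F = (-22.5000, -9.5000).
Jacobian J = [[-6·u + 1, 4·v], [-2·u - 2·v^2 + 3·v, -4·u·v + 3·u - 1]].
At the point, J = [[19.0000, 6.0000], [6.0000, 8.0000]] (det J = 116.0000).
Solving J·Δ = −F gives Δ = (1.0603, 0.3922).

(1.0603, 0.3922)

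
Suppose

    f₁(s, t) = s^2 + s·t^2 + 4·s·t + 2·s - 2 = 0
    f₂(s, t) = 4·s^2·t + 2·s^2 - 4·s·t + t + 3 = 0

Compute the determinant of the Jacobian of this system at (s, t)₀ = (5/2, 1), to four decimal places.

-198.0000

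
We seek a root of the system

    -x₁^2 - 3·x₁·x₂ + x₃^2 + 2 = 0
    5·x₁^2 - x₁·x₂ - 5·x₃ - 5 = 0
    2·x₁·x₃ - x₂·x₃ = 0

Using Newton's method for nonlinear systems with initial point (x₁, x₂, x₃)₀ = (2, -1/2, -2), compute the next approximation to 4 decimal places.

(0.9933, 0.2333, -1.2207)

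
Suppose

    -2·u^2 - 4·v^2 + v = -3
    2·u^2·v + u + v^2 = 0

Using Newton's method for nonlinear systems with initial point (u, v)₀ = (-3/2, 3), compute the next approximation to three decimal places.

(-1.132, 1.596)

At (-3/2, 3): F = (-34.500, 21.000).
Jacobian J = [[-4·u, -8·v + 1], [4·u·v + 1, 2·u^2 + 2·v]].
At the point, J = [[6.000, -23.000], [-17.000, 10.500]] (det J = -328.000).
Solving J·Δ = −F gives Δ = (0.368, -1.404).
Then the next iterate is (u, v)₁ = (-1.132, 1.596).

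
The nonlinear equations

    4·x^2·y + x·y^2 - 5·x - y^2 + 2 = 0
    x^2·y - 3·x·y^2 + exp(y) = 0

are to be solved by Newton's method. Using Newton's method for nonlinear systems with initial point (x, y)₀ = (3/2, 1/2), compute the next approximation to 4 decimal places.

(-0.4217, 0.8450)

At (3/2, 1/2): F = (-0.8750, 1.648721).
Jacobian J = [[8·x·y + y^2 - 5, 4·x^2 + 2·x·y - 2·y], [2·x·y - 3·y^2, x^2 - 6·x·y + exp(y)]].
At the point, J = [[1.2500, 9.5000], [0.7500, -0.601279]] (det J = -7.876598).
Solving J·Δ = −F gives Δ = (-1.9217, 0.3450).
Then the next iterate is (x, y)₁ = (-0.4217, 0.8450).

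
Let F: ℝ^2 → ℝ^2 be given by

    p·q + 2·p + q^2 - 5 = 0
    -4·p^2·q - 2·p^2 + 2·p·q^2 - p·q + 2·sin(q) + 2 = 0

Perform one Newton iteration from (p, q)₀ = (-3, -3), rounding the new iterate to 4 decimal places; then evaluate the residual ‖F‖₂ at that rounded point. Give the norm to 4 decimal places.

7.9461

At (-3, -3): F = (7.0000, 28.717760).
Jacobian J = [[q + 2, p + 2·q], [-8·p·q - 4·p + 2·q^2 - q, -4·p^2 + 4·p·q - p + 2·cos(q)]].
At the point, J = [[-1.0000, -9.0000], [-39.0000, 1.020015]] (det J = -352.020015).
Solving J·Δ = −F gives Δ = (0.7545, 0.6939).
Then the next iterate is (p, q)₁ = (-2.2455, -2.3061).
Re-evaluating at (-2.2455, -2.3061): F = (1.005445, 7.882201), so ‖F‖₂ = 7.9461.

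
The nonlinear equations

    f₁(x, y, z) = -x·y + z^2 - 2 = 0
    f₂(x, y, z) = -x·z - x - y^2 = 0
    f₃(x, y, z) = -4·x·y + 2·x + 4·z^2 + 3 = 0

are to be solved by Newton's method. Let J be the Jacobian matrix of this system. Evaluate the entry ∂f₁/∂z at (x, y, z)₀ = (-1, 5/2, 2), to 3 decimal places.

∂f₁/∂z = 2·z.
At (-1, 5/2, 2) this is 4.000.

4.000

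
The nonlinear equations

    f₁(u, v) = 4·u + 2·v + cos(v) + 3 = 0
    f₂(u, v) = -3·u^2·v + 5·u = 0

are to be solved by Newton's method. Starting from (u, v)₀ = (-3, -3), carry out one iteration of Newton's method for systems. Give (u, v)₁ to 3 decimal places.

(91.134, -171.392)

At (-3, -3): F = (-15.98999, 66.000).
Jacobian J = [[4, -sin(v) + 2], [-6·u·v + 5, -3·u^2]].
At the point, J = [[4.000, 2.14112], [-49.000, -27.000]] (det J = -3.08512).
Solving J·Δ = −F gives Δ = (94.134, -168.392).
Then the next iterate is (u, v)₁ = (91.134, -171.392).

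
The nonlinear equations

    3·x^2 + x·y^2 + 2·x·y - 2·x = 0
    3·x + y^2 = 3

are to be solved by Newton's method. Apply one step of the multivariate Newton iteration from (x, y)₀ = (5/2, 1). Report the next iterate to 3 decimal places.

(8.750, -11.125)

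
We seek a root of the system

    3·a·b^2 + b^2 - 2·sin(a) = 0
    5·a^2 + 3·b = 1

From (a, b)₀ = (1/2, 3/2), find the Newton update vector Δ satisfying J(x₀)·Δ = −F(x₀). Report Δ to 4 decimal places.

(-0.9605, 0.0175)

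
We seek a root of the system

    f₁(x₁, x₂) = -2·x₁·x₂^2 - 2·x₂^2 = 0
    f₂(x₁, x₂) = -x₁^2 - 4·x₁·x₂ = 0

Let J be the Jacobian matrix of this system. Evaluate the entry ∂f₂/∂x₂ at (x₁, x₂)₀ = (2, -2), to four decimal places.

-8.0000

∂f₂/∂x₂ = -4·x₁.
At (2, -2) this is -8.0000.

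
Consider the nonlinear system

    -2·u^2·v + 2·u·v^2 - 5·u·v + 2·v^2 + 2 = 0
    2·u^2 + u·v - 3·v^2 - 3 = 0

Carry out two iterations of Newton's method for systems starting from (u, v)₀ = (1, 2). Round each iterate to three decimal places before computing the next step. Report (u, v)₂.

At (1, 2): F = (4.000, -11.000).
Jacobian J = [[-4·u·v + 2·v^2 - 5·v, -2·u^2 + 4·u·v - 5·u + 4·v], [4·u + v, u - 6·v]].
At the point, J = [[-10.000, 9.000], [6.000, -11.000]] (det J = 56.000).
Solving J·Δ = −F gives Δ = (-0.982, -1.536).
Then the next iterate is (u, v)₁ = (0.018, 0.464).
Round to (0.018, 0.464) and repeat: F = (2.39628, -3.63689), J = [[-1.92282, 1.79876], [0.536, -2.766]].
Δ = (0.020, -1.311), so (u, v)₂ = (0.038, -0.847).

(0.038, -0.847)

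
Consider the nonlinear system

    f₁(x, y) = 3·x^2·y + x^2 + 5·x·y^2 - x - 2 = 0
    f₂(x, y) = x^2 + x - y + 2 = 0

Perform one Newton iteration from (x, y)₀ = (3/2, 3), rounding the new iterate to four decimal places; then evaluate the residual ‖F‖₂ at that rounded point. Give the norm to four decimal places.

22.6172

At (3/2, 3): F = (86.5000, 2.7500).
Jacobian J = [[6·x·y + 2·x + 5·y^2 - 1, 3·x^2 + 10·x·y], [2·x + 1, -1]].
At the point, J = [[74.0000, 51.7500], [4.0000, -1.0000]] (det J = -281.0000).
Solving J·Δ = −F gives Δ = (-0.8143, -0.5071).
Then the next iterate is (x, y)₁ = (0.6857, 2.4929).
Re-evaluating at (0.6857, 2.4929): F = (22.607439, 0.662984), so ‖F‖₂ = 22.6172.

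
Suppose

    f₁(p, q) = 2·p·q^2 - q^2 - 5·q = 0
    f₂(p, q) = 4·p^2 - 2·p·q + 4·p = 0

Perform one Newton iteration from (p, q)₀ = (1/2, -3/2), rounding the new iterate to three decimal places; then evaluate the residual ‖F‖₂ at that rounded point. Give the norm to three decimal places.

1.688

At (1/2, -3/2): F = (7.500, 4.500).
Jacobian J = [[2·q^2, 4·p·q - 2·q - 5], [8·p - 2·q + 4, -2·p]].
At the point, J = [[4.500, -5.000], [11.000, -1.000]] (det J = 50.500).
Solving J·Δ = −F gives Δ = (-0.297, 1.233).
Then the next iterate is (p, q)₁ = (0.203, -0.267).
Re-evaluating at (0.203, -0.267): F = (1.29265, 1.08524), so ‖F‖₂ = 1.688.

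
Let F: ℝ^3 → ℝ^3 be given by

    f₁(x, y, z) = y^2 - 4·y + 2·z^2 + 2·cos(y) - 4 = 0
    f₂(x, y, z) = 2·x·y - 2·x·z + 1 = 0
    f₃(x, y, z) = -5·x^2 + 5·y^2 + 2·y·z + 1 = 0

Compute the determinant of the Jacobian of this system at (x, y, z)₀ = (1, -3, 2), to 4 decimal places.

2628.7104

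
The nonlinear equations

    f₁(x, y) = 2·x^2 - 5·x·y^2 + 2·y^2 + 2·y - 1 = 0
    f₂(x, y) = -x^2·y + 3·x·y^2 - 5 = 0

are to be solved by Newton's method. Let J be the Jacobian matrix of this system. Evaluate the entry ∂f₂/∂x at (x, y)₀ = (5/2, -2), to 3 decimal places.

22.000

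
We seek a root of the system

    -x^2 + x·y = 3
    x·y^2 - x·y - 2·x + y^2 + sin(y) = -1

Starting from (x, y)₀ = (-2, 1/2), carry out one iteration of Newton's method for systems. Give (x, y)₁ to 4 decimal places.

(-1.3513, -2.0404)

At (-2, 1/2): F = (-8.0000, 6.229426).
Jacobian J = [[-2·x + y, x], [y^2 - y - 2, 2·x·y - x + 2·y + cos(y)]].
At the point, J = [[4.5000, -2.0000], [-2.2500, 1.877583]] (det J = 3.949122).
Solving J·Δ = −F gives Δ = (0.6487, -2.5404).
Then the next iterate is (x, y)₁ = (-1.3513, -2.0404).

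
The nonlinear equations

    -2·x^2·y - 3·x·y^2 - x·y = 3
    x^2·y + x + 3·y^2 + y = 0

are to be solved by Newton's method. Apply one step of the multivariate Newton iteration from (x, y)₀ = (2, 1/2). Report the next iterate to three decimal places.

(0.667, 0.344)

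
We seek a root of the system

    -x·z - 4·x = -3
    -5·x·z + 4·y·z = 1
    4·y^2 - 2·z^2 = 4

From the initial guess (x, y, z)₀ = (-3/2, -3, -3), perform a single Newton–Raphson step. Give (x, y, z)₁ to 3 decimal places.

(-6.125, -5.458, -9.083)

At (-3/2, -3, -3): F = (4.500, 12.500, 14.000).
Jacobian J = [[-z - 4, 0, -x], [-5·z, 4·z, -5·x + 4·y], [0, 8·y, -4·z]].
At the point, J = [[-1.000, 0.000, 1.500], [15.000, -12.000, -4.500], [0.000, -24.000, 12.000]] (det J = -288.000).
Solving J·Δ = −F gives Δ = (-4.625, -2.458, -6.083).
Then the next iterate is (x, y, z)₁ = (-6.125, -5.458, -9.083).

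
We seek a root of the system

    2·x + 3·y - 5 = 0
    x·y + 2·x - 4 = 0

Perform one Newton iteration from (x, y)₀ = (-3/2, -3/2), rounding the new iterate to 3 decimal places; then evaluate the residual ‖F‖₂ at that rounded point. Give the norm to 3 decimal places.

5.295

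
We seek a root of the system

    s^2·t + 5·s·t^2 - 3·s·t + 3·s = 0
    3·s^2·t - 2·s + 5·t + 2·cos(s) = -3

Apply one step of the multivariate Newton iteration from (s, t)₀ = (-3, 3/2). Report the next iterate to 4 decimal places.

At (-3, 3/2): F = (-15.7500, 55.020015).
Jacobian J = [[2·s·t + 5·t^2 - 3·t + 3, s^2 + 10·s·t - 3·s], [6·s·t - 2·sin(s) - 2, 3·s^2 + 5]].
At the point, J = [[0.7500, -27.0000], [-28.717760, 32.0000]] (det J = -751.379520).
Solving J·Δ = −F gives Δ = (1.3063, -0.5470).
Then the next iterate is (s, t)₁ = (-1.6937, 0.9530).

(-1.6937, 0.9530)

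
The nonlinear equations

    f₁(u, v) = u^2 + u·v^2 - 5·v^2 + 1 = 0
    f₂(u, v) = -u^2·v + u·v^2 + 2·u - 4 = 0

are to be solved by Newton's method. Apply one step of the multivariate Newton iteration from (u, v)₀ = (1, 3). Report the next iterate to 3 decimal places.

(1.423, 1.777)

At (1, 3): F = (-34.000, 4.000).
Jacobian J = [[2·u + v^2, 2·u·v - 10·v], [-2·u·v + v^2 + 2, -u^2 + 2·u·v]].
At the point, J = [[11.000, -24.000], [5.000, 5.000]] (det J = 175.000).
Solving J·Δ = −F gives Δ = (0.423, -1.223).
Then the next iterate is (u, v)₁ = (1.423, 1.777).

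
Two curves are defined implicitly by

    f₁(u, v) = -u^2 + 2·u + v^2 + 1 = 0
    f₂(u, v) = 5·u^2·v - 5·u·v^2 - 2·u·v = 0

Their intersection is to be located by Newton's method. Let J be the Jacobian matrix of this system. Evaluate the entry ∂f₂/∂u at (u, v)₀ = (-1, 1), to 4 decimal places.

-17.0000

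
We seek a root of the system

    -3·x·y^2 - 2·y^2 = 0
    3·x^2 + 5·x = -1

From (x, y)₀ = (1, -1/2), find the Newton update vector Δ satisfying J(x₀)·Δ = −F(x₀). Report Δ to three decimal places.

(-0.818, 0.127)

At (1, -1/2): F = (-1.250, 9.000).
Jacobian J = [[-3·y^2, -6·x·y - 4·y], [6·x + 5, 0]].
At the point, J = [[-0.750, 5.000], [11.000, 0.000]] (det J = -55.000).
Solving J·Δ = −F gives Δ = (-0.818, 0.127).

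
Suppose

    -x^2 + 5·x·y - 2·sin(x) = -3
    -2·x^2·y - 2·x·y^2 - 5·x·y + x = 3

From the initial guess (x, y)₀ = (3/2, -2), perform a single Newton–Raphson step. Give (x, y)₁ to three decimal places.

(0.800, -1.061)

At (3/2, -2): F = (-16.24499, 10.500).
Jacobian J = [[-2·x + 5·y - 2·cos(x), 5·x], [-4·x·y - 2·y^2 - 5·y + 1, -2·x^2 - 4·x·y - 5·x]].
At the point, J = [[-13.14147, 7.500], [15.000, 0.000]] (det J = -112.500).
Solving J·Δ = −F gives Δ = (-0.700, 0.939).
Then the next iterate is (x, y)₁ = (0.800, -1.061).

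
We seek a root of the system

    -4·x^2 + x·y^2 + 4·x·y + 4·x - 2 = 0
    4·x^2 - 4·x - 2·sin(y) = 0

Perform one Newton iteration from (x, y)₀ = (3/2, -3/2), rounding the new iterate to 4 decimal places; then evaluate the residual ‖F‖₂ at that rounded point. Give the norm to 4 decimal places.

At (3/2, -3/2): F = (-10.6250, 4.994990).
Jacobian J = [[-8·x + y^2 + 4·y + 4, 2·x·y + 4·x], [8·x - 4, -2·cos(y)]].
At the point, J = [[-11.7500, 1.5000], [8.0000, -0.141474]] (det J = -10.337676).
Solving J·Δ = −F gives Δ = (-0.5794, 2.5449).
Then the next iterate is (x, y)₁ = (0.9206, 1.0449).
Re-evaluating at (0.9206, 1.0449): F = (3.145248, -2.022131), so ‖F‖₂ = 3.7392.

3.7392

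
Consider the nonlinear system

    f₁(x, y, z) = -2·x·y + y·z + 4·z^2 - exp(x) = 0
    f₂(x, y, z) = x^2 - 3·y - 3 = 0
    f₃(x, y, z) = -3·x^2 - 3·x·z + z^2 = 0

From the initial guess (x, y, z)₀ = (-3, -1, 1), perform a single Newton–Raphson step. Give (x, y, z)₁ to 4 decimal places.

(-1.6678, -0.6643, 0.7289)

At (-3, -1, 1): F = (-3.049787, 9.0000, -17.0000).
Jacobian J = [[-2·y - exp(x), -2·x + z, y + 8·z], [2·x, -3, 0], [-6·x - 3·z, 0, -3·x + 2·z]].
At the point, J = [[1.950213, 7.0000, 7.0000], [-6.0000, -3.0000, 0.0000], [15.0000, 0.0000, 11.0000]] (det J = 712.642973).
Solving J·Δ = −F gives Δ = (1.3322, 0.3357, -0.2711).
Then the next iterate is (x, y, z)₁ = (-1.6678, -0.6643, 0.7289).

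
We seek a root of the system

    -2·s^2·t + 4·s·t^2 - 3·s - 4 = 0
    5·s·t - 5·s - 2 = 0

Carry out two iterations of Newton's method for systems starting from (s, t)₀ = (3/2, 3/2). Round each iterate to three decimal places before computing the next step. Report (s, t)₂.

At (3/2, 3/2): F = (-1.750, 1.750).
Jacobian J = [[-4·s·t + 4·t^2 - 3, -2·s^2 + 8·s·t], [5·t - 5, 5·s]].
At the point, J = [[-3.000, 13.500], [2.500, 7.500]] (det J = -56.250).
Solving J·Δ = −F gives Δ = (-0.653, -0.016).
Then the next iterate is (s, t)₁ = (0.847, 1.484).
Round to (0.847, 1.484) and repeat: F = (-1.20903, 0.04974), J = [[0.78123, 8.62077], [2.420, 4.235]].
Δ = (-0.316, 0.169), so (s, t)₂ = (0.531, 1.653).

(0.531, 1.653)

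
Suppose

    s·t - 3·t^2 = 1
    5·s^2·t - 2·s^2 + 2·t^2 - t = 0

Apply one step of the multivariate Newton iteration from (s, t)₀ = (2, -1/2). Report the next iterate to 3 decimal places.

At (2, -1/2): F = (-2.750, -17.000).
Jacobian J = [[t, s - 6·t], [10·s·t - 4·s, 5·s^2 + 4·t - 1]].
At the point, J = [[-0.500, 5.000], [-18.000, 17.000]] (det J = 81.500).
Solving J·Δ = −F gives Δ = (-0.469, 0.503).
Then the next iterate is (s, t)₁ = (1.531, 0.003).

(1.531, 0.003)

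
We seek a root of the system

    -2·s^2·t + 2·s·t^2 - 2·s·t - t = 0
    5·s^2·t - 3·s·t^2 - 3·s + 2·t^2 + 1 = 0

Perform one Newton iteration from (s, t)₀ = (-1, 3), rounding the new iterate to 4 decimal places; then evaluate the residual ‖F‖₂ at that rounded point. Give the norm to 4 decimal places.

20.7835

At (-1, 3): F = (-21.0000, 64.0000).
Jacobian J = [[-4·s·t + 2·t^2 - 2·t, -2·s^2 + 4·s·t - 2·s - 1], [10·s·t - 3·t^2 - 3, 5·s^2 - 6·s·t + 4·t]].
At the point, J = [[24.0000, -13.0000], [-60.0000, 35.0000]] (det J = 60.0000).
Solving J·Δ = −F gives Δ = (-1.6167, -4.6000).
Then the next iterate is (s, t)₁ = (-2.6167, -1.6000).
Re-evaluating at (-2.6167, -1.6000): F = (1.739836, -20.710595), so ‖F‖₂ = 20.7835.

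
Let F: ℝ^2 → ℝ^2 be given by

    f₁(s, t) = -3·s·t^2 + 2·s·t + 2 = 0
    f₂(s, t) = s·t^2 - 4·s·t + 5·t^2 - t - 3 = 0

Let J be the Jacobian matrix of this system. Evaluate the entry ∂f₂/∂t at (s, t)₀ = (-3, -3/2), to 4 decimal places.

5.0000

∂f₂/∂t = 2·s·t - 4·s + 10·t - 1.
At (-3, -3/2) this is 5.0000.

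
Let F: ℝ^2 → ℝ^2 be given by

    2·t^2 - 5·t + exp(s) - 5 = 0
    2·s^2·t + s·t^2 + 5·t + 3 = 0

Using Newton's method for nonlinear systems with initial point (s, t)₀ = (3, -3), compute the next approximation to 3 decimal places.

(1.822, -1.564)

At (3, -3): F = (48.08554, -39.000).
Jacobian J = [[exp(s), 4·t - 5], [4·s·t + t^2, 2·s^2 + 2·s·t + 5]].
At the point, J = [[20.08554, -17.000], [-27.000, 5.000]] (det J = -358.57232).
Solving J·Δ = −F gives Δ = (-1.178, 1.436).
Then the next iterate is (s, t)₁ = (1.822, -1.564).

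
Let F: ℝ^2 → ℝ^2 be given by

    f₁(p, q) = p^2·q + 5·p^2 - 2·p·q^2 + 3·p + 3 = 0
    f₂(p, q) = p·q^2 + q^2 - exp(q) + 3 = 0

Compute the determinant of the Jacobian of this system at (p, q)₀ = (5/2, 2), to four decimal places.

253.3283

J = [[2·p·q + 10·p - 2·q^2 + 3, p^2 - 4·p·q], [q^2, 2·p·q + 2·q - exp(q)]].
At the point, J = [[30.0000, -13.7500], [4.0000, 6.610944]].
det J = 253.3283.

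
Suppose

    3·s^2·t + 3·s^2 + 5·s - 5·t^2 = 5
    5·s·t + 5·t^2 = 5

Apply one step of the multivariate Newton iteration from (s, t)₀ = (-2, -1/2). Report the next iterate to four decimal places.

At (-2, -1/2): F = (-10.2500, 1.2500).
Jacobian J = [[6·s·t + 6·s + 5, 3·s^2 - 10·t], [5·t, 5·s + 10·t]].
At the point, J = [[-1.0000, 17.0000], [-2.5000, -15.0000]] (det J = 57.5000).
Solving J·Δ = −F gives Δ = (-2.3043, 0.4674).
Then the next iterate is (s, t)₁ = (-4.3043, -0.0326).

(-4.3043, -0.0326)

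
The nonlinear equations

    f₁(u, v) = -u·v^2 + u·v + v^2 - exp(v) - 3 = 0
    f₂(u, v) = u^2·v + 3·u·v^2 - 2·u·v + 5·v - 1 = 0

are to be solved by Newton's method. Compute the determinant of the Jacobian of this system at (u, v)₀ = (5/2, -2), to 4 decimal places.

J = [[-v^2 + v, -2·u·v + u + 2·v - exp(v)], [2·u·v + 3·v^2 - 2·v, u^2 + 6·u·v - 2·u + 5]].
At the point, J = [[-6.0000, 8.364665], [6.0000, -23.7500]].
det J = 92.3120.

92.3120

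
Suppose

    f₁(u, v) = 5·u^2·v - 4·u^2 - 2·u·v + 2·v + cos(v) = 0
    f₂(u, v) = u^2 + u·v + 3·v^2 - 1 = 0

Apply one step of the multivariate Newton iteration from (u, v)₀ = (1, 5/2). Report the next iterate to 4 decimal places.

(0.8278, 1.2203)

At (1, 5/2): F = (7.698856, 21.2500).
Jacobian J = [[10·u·v - 8·u - 2·v, 5·u^2 - 2·u - sin(v) + 2], [2·u + v, u + 6·v]].
At the point, J = [[12.0000, 4.401528], [4.5000, 16.0000]] (det J = 172.193125).
Solving J·Δ = −F gives Δ = (-0.1722, -1.2797).
Then the next iterate is (u, v)₁ = (0.8278, 1.2203).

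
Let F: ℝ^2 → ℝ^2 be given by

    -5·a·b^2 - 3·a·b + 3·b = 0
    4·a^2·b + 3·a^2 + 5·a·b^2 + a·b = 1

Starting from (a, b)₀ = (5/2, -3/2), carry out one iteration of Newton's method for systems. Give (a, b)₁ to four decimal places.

At (5/2, -3/2): F = (-21.3750, 4.6250).
Jacobian J = [[-5·b^2 - 3·b, -10·a·b - 3·a + 3], [8·a·b + 6·a + 5·b^2 + b, 4·a^2 + 10·a·b + a]].
At the point, J = [[-6.7500, 33.0000], [-5.2500, -10.0000]] (det J = 240.7500).
Solving J·Δ = −F gives Δ = (-0.2539, 0.5958).
Then the next iterate is (a, b)₁ = (2.2461, -0.9042).

(2.2461, -0.9042)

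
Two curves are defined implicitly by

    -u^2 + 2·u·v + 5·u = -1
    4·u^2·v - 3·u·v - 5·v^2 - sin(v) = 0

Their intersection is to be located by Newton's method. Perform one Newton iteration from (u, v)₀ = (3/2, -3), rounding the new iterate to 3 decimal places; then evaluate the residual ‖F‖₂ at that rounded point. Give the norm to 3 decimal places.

10.385

At (3/2, -3): F = (-2.750, -58.35888).
Jacobian J = [[-2·u + 2·v + 5, 2·u], [8·u·v - 3·v, 4·u^2 - 3·u - 10·v - cos(v)]].
At the point, J = [[-4.000, 3.000], [-27.000, 35.48999]] (det J = -60.95997).
Solving J·Δ = −F gives Δ = (1.271, 2.611).
Then the next iterate is (u, v)₁ = (2.771, -0.389).
Re-evaluating at (2.771, -0.389): F = (5.02072, -9.09124), so ‖F‖₂ = 10.385.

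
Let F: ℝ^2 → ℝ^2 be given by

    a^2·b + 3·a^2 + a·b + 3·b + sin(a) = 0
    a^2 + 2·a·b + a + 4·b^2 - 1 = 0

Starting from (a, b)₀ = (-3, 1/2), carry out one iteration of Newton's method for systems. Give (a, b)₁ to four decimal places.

At (-3, 1/2): F = (31.358880, 3.0000).
Jacobian J = [[2·a·b + 6·a + b + cos(a), a^2 + a + 3], [2·a + 2·b + 1, 2·a + 8·b]].
At the point, J = [[-21.489992, 9.0000], [-4.0000, -2.0000]] (det J = 78.979985).
Solving J·Δ = −F gives Δ = (1.1360, -0.7719).
Then the next iterate is (a, b)₁ = (-1.8640, -0.2719).

(-1.8640, -0.2719)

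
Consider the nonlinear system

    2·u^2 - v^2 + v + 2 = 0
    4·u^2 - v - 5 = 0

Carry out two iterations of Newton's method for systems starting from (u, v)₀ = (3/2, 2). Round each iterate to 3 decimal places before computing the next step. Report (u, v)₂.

(1.417, 3.030)

At (3/2, 2): F = (4.500, 2.000).
Jacobian J = [[4·u, -2·v + 1], [8·u, -1]].
At the point, J = [[6.000, -3.000], [12.000, -1.000]] (det J = 30.000).
Solving J·Δ = −F gives Δ = (-0.050, 1.400).
Then the next iterate is (u, v)₁ = (1.450, 3.400).
Round to (1.450, 3.400) and repeat: F = (-1.955, 0.010), J = [[5.800, -5.800], [11.600, -1.000]].
Δ = (-0.033, -0.370), so (u, v)₂ = (1.417, 3.030).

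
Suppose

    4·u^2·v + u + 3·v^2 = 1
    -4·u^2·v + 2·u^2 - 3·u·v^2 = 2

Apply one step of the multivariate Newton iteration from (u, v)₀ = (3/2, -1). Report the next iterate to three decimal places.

(1.033, -0.878)

At (3/2, -1): F = (-5.500, 7.000).
Jacobian J = [[8·u·v + 1, 4·u^2 + 6·v], [-8·u·v + 4·u - 3·v^2, -4·u^2 - 6·u·v]].
At the point, J = [[-11.000, 3.000], [15.000, 0.000]] (det J = -45.000).
Solving J·Δ = −F gives Δ = (-0.467, 0.122).
Then the next iterate is (u, v)₁ = (1.033, -0.878).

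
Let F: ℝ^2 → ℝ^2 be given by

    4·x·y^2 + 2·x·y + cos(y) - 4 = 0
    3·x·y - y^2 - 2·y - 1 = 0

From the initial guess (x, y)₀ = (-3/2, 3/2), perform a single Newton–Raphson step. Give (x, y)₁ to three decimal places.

At (-3/2, 3/2): F = (-21.92926, -13.000).
Jacobian J = [[4·y^2 + 2·y, 8·x·y + 2·x - sin(y)], [3·y, 3·x - 2·y - 2]].
At the point, J = [[12.000, -21.99749], [4.500, -9.500]] (det J = -15.01127).
Solving J·Δ = −F gives Δ = (-5.172, -3.818).
Then the next iterate is (x, y)₁ = (-6.672, -2.318).

(-6.672, -2.318)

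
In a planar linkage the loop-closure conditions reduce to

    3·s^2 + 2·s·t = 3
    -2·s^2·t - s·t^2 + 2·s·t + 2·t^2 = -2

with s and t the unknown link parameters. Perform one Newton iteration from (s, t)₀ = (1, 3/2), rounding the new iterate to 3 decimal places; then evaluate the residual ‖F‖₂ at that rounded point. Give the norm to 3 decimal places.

2.006

At (1, 3/2): F = (3.000, 4.250).
Jacobian J = [[6·s + 2·t, 2·s], [-4·s·t - t^2 + 2·t, -2·s^2 - 2·s·t + 2·s + 4·t]].
At the point, J = [[9.000, 2.000], [-5.250, 3.000]] (det J = 37.500).
Solving J·Δ = −F gives Δ = (-0.013, -1.440).
Then the next iterate is (s, t)₁ = (0.987, 0.060).
Re-evaluating at (0.987, 0.060): F = (0.04095, 2.00519), so ‖F‖₂ = 2.006.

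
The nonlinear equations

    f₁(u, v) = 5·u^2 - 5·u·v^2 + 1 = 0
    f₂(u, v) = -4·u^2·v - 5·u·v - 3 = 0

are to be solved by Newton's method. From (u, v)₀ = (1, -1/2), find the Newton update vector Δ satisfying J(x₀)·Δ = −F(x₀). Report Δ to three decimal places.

(-0.452, -0.160)

At (1, -1/2): F = (4.750, 1.500).
Jacobian J = [[10·u - 5·v^2, -10·u·v], [-8·u·v - 5·v, -4·u^2 - 5·u]].
At the point, J = [[8.750, 5.000], [6.500, -9.000]] (det J = -111.250).
Solving J·Δ = −F gives Δ = (-0.452, -0.160).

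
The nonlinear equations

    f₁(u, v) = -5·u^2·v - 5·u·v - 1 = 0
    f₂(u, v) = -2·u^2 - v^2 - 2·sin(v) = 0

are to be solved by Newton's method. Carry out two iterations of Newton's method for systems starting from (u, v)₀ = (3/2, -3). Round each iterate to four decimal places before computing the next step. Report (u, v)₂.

At (3/2, -3): F = (55.2500, -13.217760).
Jacobian J = [[-10·u·v - 5·v, -5·u^2 - 5·u], [-4·u, -2·v - 2·cos(v)]].
At the point, J = [[60.0000, -18.7500], [-6.0000, 7.979985]] (det J = 366.299100).
Solving J·Δ = −F gives Δ = (-0.5271, 1.2601).
Then the next iterate is (u, v)₁ = (0.9729, -1.7399).
Round to (0.9729, -1.7399) and repeat: F = (15.698120, -2.948849), J = [[25.626987, -9.597172], [-3.8916, 3.816398]].
Δ = (-0.5229, 0.2395), so (u, v)₂ = (0.4500, -1.5004).

(0.4500, -1.5004)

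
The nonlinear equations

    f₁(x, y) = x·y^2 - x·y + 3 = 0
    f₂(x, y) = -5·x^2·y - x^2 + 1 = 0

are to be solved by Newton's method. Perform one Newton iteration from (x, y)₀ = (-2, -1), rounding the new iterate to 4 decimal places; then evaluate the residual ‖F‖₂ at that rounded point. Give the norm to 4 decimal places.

2.9407

At (-2, -1): F = (-1.0000, 17.0000).
Jacobian J = [[y^2 - y, 2·x·y - x], [-10·x·y - 2·x, -5·x^2]].
At the point, J = [[2.0000, 6.0000], [-16.0000, -20.0000]] (det J = 56.0000).
Solving J·Δ = −F gives Δ = (1.4643, -0.3214).
Then the next iterate is (x, y)₁ = (-0.5357, -1.3214).
Re-evaluating at (-0.5357, -1.3214): F = (1.356741, 2.609066), so ‖F‖₂ = 2.9407.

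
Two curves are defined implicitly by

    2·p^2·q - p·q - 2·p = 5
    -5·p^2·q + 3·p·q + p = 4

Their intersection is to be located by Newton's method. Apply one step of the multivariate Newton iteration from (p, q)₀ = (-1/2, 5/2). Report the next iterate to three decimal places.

At (-1/2, 5/2): F = (-1.500, -11.375).
Jacobian J = [[4·p·q - q - 2, 2·p^2 - p], [-10·p·q + 3·q + 1, -5·p^2 + 3·p]].
At the point, J = [[-9.500, 1.000], [21.000, -2.750]] (det J = 5.125).
Solving J·Δ = −F gives Δ = (-3.024, -27.232).
Then the next iterate is (p, q)₁ = (-3.524, -24.732).

(-3.524, -24.732)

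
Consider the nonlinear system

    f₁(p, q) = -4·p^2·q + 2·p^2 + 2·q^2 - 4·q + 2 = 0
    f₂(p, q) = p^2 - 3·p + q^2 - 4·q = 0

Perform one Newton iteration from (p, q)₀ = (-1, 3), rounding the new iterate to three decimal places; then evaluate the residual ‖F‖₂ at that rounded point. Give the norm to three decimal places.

At (-1, 3): F = (-2.000, 1.000).
Jacobian J = [[-8·p·q + 4·p, -4·p^2 + 4·q - 4], [2·p - 3, 2·q - 4]].
At the point, J = [[20.000, 4.000], [-5.000, 2.000]] (det J = 60.000).
Solving J·Δ = −F gives Δ = (0.133, -0.167).
Then the next iterate is (p, q)₁ = (-0.867, 2.833).
Re-evaluating at (-0.867, 2.833): F = (-0.29498, 0.04658), so ‖F‖₂ = 0.299.

0.299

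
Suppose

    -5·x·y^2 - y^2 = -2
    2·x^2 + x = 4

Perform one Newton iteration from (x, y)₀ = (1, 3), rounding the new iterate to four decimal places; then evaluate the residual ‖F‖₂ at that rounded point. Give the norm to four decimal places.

9.9325

At (1, 3): F = (-52.0000, -1.0000).
Jacobian J = [[-5·y^2, -10·x·y - 2·y], [4·x + 1, 0]].
At the point, J = [[-45.0000, -36.0000], [5.0000, 0.0000]] (det J = 180.0000).
Solving J·Δ = −F gives Δ = (0.2000, -1.6944).
Then the next iterate is (x, y)₁ = (1.2000, 1.3056).
Re-evaluating at (1.2000, 1.3056): F = (-9.932140, 0.0800), so ‖F‖₂ = 9.9325.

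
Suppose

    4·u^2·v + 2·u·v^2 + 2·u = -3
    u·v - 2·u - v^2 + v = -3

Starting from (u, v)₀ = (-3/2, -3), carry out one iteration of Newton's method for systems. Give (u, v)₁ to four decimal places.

(-0.9210, -2.2009)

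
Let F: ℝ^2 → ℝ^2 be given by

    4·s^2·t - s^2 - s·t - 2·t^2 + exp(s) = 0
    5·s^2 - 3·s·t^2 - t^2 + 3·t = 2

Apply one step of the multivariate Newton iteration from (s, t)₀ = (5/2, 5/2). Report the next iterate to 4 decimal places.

At (5/2, 5/2): F = (49.682494, -16.3750).
Jacobian J = [[8·s·t - 2·s - t + exp(s), 4·s^2 - s - 4·t], [10·s - 3·t^2, -6·s·t - 2·t + 3]].
At the point, J = [[54.682494, 12.5000], [6.2500, -39.5000]] (det J = -2238.083511).
Solving J·Δ = −F gives Δ = (-0.7854, -0.5388).
Then the next iterate is (s, t)₁ = (1.7146, 1.9612).

(1.7146, 1.9612)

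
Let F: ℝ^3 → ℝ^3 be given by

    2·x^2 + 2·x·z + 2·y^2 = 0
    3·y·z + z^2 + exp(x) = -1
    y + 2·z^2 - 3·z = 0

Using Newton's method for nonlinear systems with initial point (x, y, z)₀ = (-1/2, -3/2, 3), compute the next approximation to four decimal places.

(-0.5161, -1.0298, 2.1144)

At (-1/2, -3/2, 3): F = (2.0000, -2.893469, 7.5000).
Jacobian J = [[4·x + 2·z, 4·y, 2·x], [exp(x), 3·z, 3·y + 2·z], [0, 1, 4·z - 3]].
At the point, J = [[4.0000, -6.0000, -1.0000], [0.606531, 9.0000, 1.5000], [0.0000, 1.0000, 9.0000]] (det J = 350.146125).
Solving J·Δ = −F gives Δ = (-0.0161, 0.4702, -0.8856).
Then the next iterate is (x, y, z)₁ = (-0.5161, -1.0298, 2.1144).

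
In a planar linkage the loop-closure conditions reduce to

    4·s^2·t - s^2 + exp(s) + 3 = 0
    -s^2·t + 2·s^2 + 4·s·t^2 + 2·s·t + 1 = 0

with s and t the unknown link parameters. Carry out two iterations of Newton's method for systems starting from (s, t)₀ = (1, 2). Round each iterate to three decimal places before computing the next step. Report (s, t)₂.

(-0.854, 3.553)

At (1, 2): F = (12.71828, 21.000).
Jacobian J = [[8·s·t - 2·s + exp(s), 4·s^2], [-2·s·t + 4·s + 4·t^2 + 2·t, -s^2 + 8·s·t + 2·s]].
At the point, J = [[16.71828, 4.000], [20.000, 17.000]] (det J = 204.21079).
Solving J·Δ = −F gives Δ = (-0.647, -0.474).
Then the next iterate is (s, t)₁ = (0.353, 1.526).
Round to (0.353, 1.526) and repeat: F = (5.05934, 5.42451), J = [[5.02676, 0.49844], [12.70135, 4.89081]].
Δ = (-1.207, 2.027), so (s, t)₂ = (-0.854, 3.553).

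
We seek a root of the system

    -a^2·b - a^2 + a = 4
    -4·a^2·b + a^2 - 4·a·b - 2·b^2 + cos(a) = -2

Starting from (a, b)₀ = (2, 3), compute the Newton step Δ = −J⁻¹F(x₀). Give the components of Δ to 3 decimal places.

At (2, 3): F = (-18.000, -84.41615).
Jacobian J = [[-2·a·b - 2·a + 1, -a^2], [-8·a·b + 2·a - 4·b - sin(a), -4·a^2 - 4·a - 4·b]].
At the point, J = [[-15.000, -4.000], [-56.90930, -36.000]] (det J = 312.36281).
Solving J·Δ = −F gives Δ = (-0.994, -0.774).

(-0.994, -0.774)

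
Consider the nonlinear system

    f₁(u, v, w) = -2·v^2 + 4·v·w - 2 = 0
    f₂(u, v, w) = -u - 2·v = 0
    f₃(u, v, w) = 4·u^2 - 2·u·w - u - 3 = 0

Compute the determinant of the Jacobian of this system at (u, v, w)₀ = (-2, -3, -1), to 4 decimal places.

J = [[0, -4·v + 4·w, 4·v], [-1, -2, 0], [8·u - 2·w - 1, 0, -2·u]].
At the point, J = [[0.0000, 8.0000, -12.0000], [-1.0000, -2.0000, 0.0000], [-15.0000, 0.0000, 4.0000]].
det J = 392.0000.

392.0000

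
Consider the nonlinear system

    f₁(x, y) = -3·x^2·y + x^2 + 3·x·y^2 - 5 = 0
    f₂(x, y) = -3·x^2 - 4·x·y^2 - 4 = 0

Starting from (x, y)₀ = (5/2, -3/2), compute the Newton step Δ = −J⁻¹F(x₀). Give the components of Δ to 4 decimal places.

(12.7750, 11.7283)

At (5/2, -3/2): F = (46.2500, -45.2500).
Jacobian J = [[-6·x·y + 2·x + 3·y^2, -3·x^2 + 6·x·y], [-6·x - 4·y^2, -8·x·y]].
At the point, J = [[34.2500, -41.2500], [-24.0000, 30.0000]] (det J = 37.5000).
Solving J·Δ = −F gives Δ = (12.7750, 11.7283).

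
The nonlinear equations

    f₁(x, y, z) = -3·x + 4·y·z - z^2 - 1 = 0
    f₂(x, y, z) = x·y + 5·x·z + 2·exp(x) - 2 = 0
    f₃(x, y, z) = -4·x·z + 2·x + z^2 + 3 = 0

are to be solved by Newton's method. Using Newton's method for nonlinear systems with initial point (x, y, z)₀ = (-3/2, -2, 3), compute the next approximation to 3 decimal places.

(-0.767, -1.271, 1.360)

At (-3/2, -2, 3): F = (-29.500, -21.05374, 27.000).
Jacobian J = [[-3, 4·z, 4·y - 2·z], [y + 5·z + 2·exp(x), x, 5·x], [-4·z + 2, 0, -4·x + 2·z]].
At the point, J = [[-3.000, 12.000, -14.000], [13.44626, -1.500, -7.500], [-10.000, 0.000, 12.000]] (det J = -772.26149).
Solving J·Δ = −F gives Δ = (0.733, 0.729, -1.640).
Then the next iterate is (x, y, z)₁ = (-0.767, -1.271, 1.360).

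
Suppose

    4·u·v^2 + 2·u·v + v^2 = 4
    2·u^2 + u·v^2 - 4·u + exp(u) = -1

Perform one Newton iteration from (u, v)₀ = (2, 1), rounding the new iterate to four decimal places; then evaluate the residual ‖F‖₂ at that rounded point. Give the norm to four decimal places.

3.7374

At (2, 1): F = (9.0000, 10.389056).
Jacobian J = [[4·v^2 + 2·v, 8·u·v + 2·u + 2·v], [4·u + v^2 + exp(u) - 4, 2·u·v]].
At the point, J = [[6.0000, 22.0000], [12.389056, 4.0000]] (det J = -248.559234).
Solving J·Δ = −F gives Δ = (-0.7747, -0.1978).
Then the next iterate is (u, v)₁ = (1.2253, 0.8022).
Re-evaluating at (1.2253, 0.8022): F = (1.763440, 3.295219), so ‖F‖₂ = 3.7374.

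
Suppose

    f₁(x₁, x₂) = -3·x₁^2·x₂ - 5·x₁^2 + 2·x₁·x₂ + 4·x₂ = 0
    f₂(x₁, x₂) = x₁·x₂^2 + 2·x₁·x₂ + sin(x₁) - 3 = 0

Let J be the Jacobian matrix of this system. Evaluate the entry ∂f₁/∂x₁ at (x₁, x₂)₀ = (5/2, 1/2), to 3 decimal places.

∂f₁/∂x₁ = -6·x₁·x₂ - 10·x₁ + 2·x₂.
At (5/2, 1/2) this is -31.500.

-31.500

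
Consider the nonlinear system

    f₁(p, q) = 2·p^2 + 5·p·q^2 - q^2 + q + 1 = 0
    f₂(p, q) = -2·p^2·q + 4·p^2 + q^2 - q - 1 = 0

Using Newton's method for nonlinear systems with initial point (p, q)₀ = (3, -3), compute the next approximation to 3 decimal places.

(1.641, -2.223)

At (3, -3): F = (142.000, 101.000).
Jacobian J = [[4·p + 5·q^2, 10·p·q - 2·q + 1], [-4·p·q + 8·p, -2·p^2 + 2·q - 1]].
At the point, J = [[57.000, -83.000], [60.000, -25.000]] (det J = 3555.000).
Solving J·Δ = −F gives Δ = (-1.359, 0.777).
Then the next iterate is (p, q)₁ = (1.641, -2.223).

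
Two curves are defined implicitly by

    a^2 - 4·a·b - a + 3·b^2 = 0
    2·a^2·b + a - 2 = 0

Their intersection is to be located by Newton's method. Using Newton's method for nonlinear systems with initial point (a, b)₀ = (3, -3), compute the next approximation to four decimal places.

(2.5323, -0.9651)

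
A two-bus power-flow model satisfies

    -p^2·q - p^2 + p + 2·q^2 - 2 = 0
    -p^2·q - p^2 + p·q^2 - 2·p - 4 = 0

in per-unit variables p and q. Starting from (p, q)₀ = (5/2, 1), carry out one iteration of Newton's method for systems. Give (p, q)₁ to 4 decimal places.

(0.2593, 5.5185)

At (5/2, 1): F = (-10.0000, -19.0000).
Jacobian J = [[-2·p·q - 2·p + 1, -p^2 + 4·q], [-2·p·q - 2·p + q^2 - 2, -p^2 + 2·p·q]].
At the point, J = [[-9.0000, -2.2500], [-11.0000, -1.2500]] (det J = -13.5000).
Solving J·Δ = −F gives Δ = (-2.2407, 4.5185).
Then the next iterate is (p, q)₁ = (0.2593, 5.5185).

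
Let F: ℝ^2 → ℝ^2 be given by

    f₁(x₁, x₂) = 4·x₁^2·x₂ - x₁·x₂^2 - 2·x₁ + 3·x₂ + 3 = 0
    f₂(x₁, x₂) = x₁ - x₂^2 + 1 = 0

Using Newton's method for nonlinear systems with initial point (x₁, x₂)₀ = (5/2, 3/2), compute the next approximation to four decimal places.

At (5/2, 3/2): F = (34.3750, 1.2500).
Jacobian J = [[8·x₁·x₂ - x₂^2 - 2, 4·x₁^2 - 2·x₁·x₂ + 3], [1, -2·x₂]].
At the point, J = [[25.7500, 20.5000], [1.0000, -3.0000]] (det J = -97.7500).
Solving J·Δ = −F gives Δ = (-1.3171, -0.0224).
Then the next iterate is (x₁, x₂)₁ = (1.1829, 1.4776).

(1.1829, 1.4776)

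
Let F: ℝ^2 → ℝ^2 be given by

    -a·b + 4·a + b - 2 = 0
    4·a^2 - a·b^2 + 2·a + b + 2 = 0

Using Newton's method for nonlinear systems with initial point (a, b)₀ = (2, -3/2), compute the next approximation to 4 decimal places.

(0.7373, -0.9447)

At (2, -3/2): F = (7.5000, 16.0000).
Jacobian J = [[-b + 4, -a + 1], [8·a - b^2 + 2, -2·a·b + 1]].
At the point, J = [[5.5000, -1.0000], [15.7500, 7.0000]] (det J = 54.2500).
Solving J·Δ = −F gives Δ = (-1.2627, 0.5553).
Then the next iterate is (a, b)₁ = (0.7373, -0.9447).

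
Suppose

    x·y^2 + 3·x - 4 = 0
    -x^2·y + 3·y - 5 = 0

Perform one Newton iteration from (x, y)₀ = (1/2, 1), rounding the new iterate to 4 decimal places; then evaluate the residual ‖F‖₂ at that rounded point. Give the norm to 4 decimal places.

1.2083

At (1/2, 1): F = (-2.0000, -2.2500).
Jacobian J = [[y^2 + 3, 2·x·y], [-2·x·y, -x^2 + 3]].
At the point, J = [[4.0000, 1.0000], [-1.0000, 2.7500]] (det J = 12.0000).
Solving J·Δ = −F gives Δ = (0.2708, 0.9167).
Then the next iterate is (x, y)₁ = (0.7708, 1.9167).
Re-evaluating at (0.7708, 1.9167): F = (1.144118, -0.388674), so ‖F‖₂ = 1.2083.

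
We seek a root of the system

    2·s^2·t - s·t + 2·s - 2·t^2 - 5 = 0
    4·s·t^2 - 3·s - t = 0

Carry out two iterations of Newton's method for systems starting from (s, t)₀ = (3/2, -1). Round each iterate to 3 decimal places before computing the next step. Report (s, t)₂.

At (3/2, -1): F = (-7.000, 2.500).
Jacobian J = [[4·s·t - t + 2, 2·s^2 - s - 4·t], [4·t^2 - 3, 8·s·t - 1]].
At the point, J = [[-3.000, 7.000], [1.000, -13.000]] (det J = 32.000).
Solving J·Δ = −F gives Δ = (-2.297, 0.016).
Then the next iterate is (s, t)₁ = (-0.797, -0.984).
Round to (-0.797, -0.984) and repeat: F = (-10.56485, 0.28820), J = [[6.12099, 6.00342], [0.87302, 5.27398]].
Δ = (2.125, -0.406), so (s, t)₂ = (1.328, -1.390).

(1.328, -1.390)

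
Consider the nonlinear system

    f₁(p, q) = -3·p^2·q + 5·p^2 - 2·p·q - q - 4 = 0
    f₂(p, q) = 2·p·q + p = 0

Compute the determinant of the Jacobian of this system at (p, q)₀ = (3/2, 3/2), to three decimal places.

38.500

J = [[-6·p·q + 10·p - 2·q, -3·p^2 - 2·p - 1], [2·q + 1, 2·p]].
At the point, J = [[-1.500, -10.750], [4.000, 3.000]].
det J = 38.500.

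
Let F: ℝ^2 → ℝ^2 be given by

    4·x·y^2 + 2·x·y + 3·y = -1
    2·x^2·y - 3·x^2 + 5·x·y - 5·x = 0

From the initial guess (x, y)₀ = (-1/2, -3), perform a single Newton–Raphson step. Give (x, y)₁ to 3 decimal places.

(0.165, -2.782)

At (-1/2, -3): F = (-23.000, 7.750).
Jacobian J = [[4·y^2 + 2·y, 8·x·y + 2·x + 3], [4·x·y - 6·x + 5·y - 5, 2·x^2 + 5·x]].
At the point, J = [[30.000, 14.000], [-11.000, -2.000]] (det J = 94.000).
Solving J·Δ = −F gives Δ = (0.665, 0.218).
Then the next iterate is (x, y)₁ = (0.165, -2.782).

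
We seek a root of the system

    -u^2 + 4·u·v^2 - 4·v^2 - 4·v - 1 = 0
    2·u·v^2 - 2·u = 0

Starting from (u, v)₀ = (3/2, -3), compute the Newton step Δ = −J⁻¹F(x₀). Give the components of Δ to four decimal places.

At (3/2, -3): F = (26.7500, 24.0000).
Jacobian J = [[-2·u + 4·v^2, 8·u·v - 8·v - 4], [2·v^2 - 2, 4·u·v]].
At the point, J = [[33.0000, -16.0000], [16.0000, -18.0000]] (det J = -338.0000).
Solving J·Δ = −F gives Δ = (-0.2885, 1.0769).

(-0.2885, 1.0769)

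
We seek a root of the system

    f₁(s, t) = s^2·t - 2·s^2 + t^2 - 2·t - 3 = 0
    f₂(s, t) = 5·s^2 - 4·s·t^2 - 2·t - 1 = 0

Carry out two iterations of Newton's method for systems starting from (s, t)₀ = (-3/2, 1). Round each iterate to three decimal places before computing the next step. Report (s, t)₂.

(-0.190, 3.409)

At (-3/2, 1): F = (-6.250, 14.250).
Jacobian J = [[2·s·t - 4·s, s^2 + 2·t - 2], [10·s - 4·t^2, -8·s·t - 2]].
At the point, J = [[3.000, 2.250], [-19.000, 10.000]] (det J = 72.750).
Solving J·Δ = −F gives Δ = (1.300, 1.045).
Then the next iterate is (s, t)₁ = (-0.200, 2.045).
Round to (-0.200, 2.045) and repeat: F = (-2.90618, -1.54438), J = [[-0.018, 2.130], [-18.72810, 1.272]].
Δ = (0.010, 1.364), so (s, t)₂ = (-0.190, 3.409).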